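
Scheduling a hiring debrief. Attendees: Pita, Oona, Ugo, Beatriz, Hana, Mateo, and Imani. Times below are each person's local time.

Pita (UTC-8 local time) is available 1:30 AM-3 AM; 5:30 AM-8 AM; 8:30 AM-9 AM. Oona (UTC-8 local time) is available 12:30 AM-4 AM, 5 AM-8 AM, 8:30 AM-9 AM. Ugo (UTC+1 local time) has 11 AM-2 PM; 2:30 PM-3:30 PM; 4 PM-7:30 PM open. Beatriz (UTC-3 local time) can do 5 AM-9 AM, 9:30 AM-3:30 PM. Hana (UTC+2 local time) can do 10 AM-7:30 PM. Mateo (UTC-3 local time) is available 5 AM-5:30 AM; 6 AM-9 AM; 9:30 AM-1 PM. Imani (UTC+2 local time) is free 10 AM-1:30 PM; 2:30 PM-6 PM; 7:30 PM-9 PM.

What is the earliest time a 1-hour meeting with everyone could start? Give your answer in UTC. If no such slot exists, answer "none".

10:00

Pita in UTC: 09:30-11:00, 13:30-16:00, 16:30-17:00 (add 8h to convert from UTC-8).
Oona in UTC: 08:30-12:00, 13:00-16:00, 16:30-17:00 (add 8h to convert from UTC-8).
Ugo in UTC: 10:00-13:00, 13:30-14:30, 15:00-18:30 (subtract 1h to convert from UTC+1).
Beatriz in UTC: 08:00-12:00, 12:30-18:30 (add 3h to convert from UTC-3).
Hana in UTC: 08:00-17:30 (subtract 2h to convert from UTC+2).
Mateo in UTC: 08:00-08:30, 09:00-12:00, 12:30-16:00 (add 3h to convert from UTC-3).
Imani in UTC: 08:00-11:30, 12:30-16:00, 17:30-19:00 (subtract 2h to convert from UTC+2).
Pita ∩ Oona: 09:30-11:00, 13:30-16:00, 16:30-17:00.
Pita ∩ Oona ∩ Ugo: 10:00-11:00, 13:30-14:30, 15:00-16:00, 16:30-17:00.
Pita ∩ Oona ∩ Ugo ∩ Beatriz: 10:00-11:00, 13:30-14:30, 15:00-16:00, 16:30-17:00.
Pita ∩ Oona ∩ Ugo ∩ Beatriz ∩ Hana: 10:00-11:00, 13:30-14:30, 15:00-16:00, 16:30-17:00.
Pita ∩ Oona ∩ Ugo ∩ Beatriz ∩ Hana ∩ Mateo: 10:00-11:00, 13:30-14:30, 15:00-16:00.
Pita ∩ Oona ∩ Ugo ∩ Beatriz ∩ Hana ∩ Mateo ∩ Imani: 10:00-11:00, 13:30-14:30, 15:00-16:00.
So the common availability across everyone is 10:00-11:00, 13:30-14:30, 15:00-16:00.
The first common window of at least 60 minutes is 10:00-11:00, so the earliest start is 10:00.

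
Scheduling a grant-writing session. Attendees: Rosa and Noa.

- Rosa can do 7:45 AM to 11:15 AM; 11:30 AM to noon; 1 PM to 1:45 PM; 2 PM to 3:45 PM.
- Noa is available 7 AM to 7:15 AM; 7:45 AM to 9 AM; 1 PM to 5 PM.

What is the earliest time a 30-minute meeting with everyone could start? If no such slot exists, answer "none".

07:45

Rosa ∩ Noa: 07:45-09:00, 13:00-13:45, 14:00-15:45.
The first common window of at least 30 minutes is 07:45-09:00, so the earliest start is 07:45.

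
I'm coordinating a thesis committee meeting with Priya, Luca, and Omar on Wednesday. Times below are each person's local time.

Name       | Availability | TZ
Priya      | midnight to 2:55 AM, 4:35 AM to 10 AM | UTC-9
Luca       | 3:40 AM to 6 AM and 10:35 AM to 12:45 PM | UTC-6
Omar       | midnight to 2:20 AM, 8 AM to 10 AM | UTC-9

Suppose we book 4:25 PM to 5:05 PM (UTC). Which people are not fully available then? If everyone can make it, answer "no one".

Priya in UTC: 09:00-11:55, 13:35-19:00 (add 9h to convert from UTC-9).
Luca in UTC: 09:40-12:00, 16:35-18:45 (add 6h to convert from UTC-6).
Omar in UTC: 09:00-11:20, 17:00-19:00 (add 9h to convert from UTC-9).
Priya: free for 16:25-17:05. Luca: not fully free for 16:25-17:05. Omar: not fully free for 16:25-17:05.

Luca, Omar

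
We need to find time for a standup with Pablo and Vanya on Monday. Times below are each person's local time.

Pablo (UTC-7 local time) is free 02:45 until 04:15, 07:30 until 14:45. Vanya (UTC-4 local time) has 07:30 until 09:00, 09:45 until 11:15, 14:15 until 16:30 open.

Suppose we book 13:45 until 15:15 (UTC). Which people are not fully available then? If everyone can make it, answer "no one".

Pablo

Pablo in UTC: 09:45-11:15, 14:30-21:45 (add 7h to convert from UTC-7).
Vanya in UTC: 11:30-13:00, 13:45-15:15, 18:15-20:30 (add 4h to convert from UTC-4).
Pablo: not fully free for 13:45-15:15. Vanya: free for 13:45-15:15.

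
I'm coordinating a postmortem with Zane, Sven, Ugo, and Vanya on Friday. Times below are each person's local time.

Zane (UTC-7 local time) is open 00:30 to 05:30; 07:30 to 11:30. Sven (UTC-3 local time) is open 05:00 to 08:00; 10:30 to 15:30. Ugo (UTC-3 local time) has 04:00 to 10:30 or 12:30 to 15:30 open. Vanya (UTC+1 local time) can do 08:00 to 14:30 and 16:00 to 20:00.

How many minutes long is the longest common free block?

180

Zane in UTC: 07:30-12:30, 14:30-18:30 (add 7h to convert from UTC-7).
Sven in UTC: 08:00-11:00, 13:30-18:30 (add 3h to convert from UTC-3).
Ugo in UTC: 07:00-13:30, 15:30-18:30 (add 3h to convert from UTC-3).
Vanya in UTC: 07:00-13:30, 15:00-19:00 (subtract 1h to convert from UTC+1).
Zane ∩ Sven: 08:00-11:00, 14:30-18:30.
Zane ∩ Sven ∩ Ugo: 08:00-11:00, 15:30-18:30.
Zane ∩ Sven ∩ Ugo ∩ Vanya: 08:00-11:00, 15:30-18:30.
So the common availability across everyone is 08:00-11:00, 15:30-18:30.
The longest is 08:00-11:00 at 180 minutes.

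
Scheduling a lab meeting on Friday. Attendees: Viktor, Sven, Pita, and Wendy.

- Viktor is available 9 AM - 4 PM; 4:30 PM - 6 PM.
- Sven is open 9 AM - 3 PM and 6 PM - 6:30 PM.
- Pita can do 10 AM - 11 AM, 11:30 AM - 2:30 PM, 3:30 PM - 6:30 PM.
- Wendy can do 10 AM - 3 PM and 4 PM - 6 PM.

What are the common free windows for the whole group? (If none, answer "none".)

10:00-11:00, 11:30-14:30

Viktor ∩ Sven: 09:00-15:00.
Viktor ∩ Sven ∩ Pita: 10:00-11:00, 11:30-14:30.
Viktor ∩ Sven ∩ Pita ∩ Wendy: 10:00-11:00, 11:30-14:30.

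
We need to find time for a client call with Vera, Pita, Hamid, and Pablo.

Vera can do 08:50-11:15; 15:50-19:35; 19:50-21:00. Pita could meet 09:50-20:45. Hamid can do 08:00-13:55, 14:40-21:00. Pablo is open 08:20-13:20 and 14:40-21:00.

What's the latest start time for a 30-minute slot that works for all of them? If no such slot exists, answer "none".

Vera ∩ Pita: 09:50-11:15, 15:50-19:35, 19:50-20:45.
Vera ∩ Pita ∩ Hamid: 09:50-11:15, 15:50-19:35, 19:50-20:45.
Vera ∩ Pita ∩ Hamid ∩ Pablo: 09:50-11:15, 15:50-19:35, 19:50-20:45.
The last common window of at least 30 minutes is 19:50-20:45; a 30-minute meeting can start as late as 20:15 and still end by 20:45.

20:15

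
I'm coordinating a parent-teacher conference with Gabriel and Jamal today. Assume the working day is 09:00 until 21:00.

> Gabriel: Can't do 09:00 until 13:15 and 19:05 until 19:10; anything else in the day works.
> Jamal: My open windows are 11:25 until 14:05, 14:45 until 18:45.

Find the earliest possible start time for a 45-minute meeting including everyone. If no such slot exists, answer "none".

13:15

Gabriel free: 13:15-19:05, 19:10-21:00 (invert busy blocks within the working day).
Jamal free: 11:25-14:05, 14:45-18:45.
Gabriel ∩ Jamal: 13:15-14:05, 14:45-18:45.
The first common window of at least 45 minutes is 13:15-14:05, so the earliest start is 13:15.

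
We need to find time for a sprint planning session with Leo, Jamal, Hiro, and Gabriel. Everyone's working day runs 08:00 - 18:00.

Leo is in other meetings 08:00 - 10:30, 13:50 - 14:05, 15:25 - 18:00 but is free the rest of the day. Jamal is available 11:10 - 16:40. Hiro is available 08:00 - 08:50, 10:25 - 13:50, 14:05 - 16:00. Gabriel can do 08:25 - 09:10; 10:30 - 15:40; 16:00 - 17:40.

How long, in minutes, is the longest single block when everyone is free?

Leo free: 10:30-13:50, 14:05-15:25 (invert busy blocks within the working day).
Jamal free: 11:10-16:40.
Hiro free: 08:00-08:50, 10:25-13:50, 14:05-16:00.
Gabriel free: 08:25-09:10, 10:30-15:40, 16:00-17:40.
Leo ∩ Jamal: 11:10-13:50, 14:05-15:25.
Leo ∩ Jamal ∩ Hiro: 11:10-13:50, 14:05-15:25.
Leo ∩ Jamal ∩ Hiro ∩ Gabriel: 11:10-13:50, 14:05-15:25.
The longest is 11:10-13:50 at 160 minutes.

160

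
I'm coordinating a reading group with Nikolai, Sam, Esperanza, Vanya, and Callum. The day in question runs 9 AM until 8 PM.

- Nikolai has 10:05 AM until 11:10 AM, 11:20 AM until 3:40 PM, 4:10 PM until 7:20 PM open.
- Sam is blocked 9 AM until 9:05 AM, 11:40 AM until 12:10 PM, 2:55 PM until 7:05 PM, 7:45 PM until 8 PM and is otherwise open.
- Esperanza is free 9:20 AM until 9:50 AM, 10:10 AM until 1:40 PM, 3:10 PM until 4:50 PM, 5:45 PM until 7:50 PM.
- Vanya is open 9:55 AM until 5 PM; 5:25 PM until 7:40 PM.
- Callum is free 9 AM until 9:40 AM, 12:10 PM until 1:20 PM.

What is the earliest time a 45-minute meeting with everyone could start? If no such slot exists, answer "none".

12:10

Nikolai free: 10:05-11:10, 11:20-15:40, 16:10-19:20.
Sam free: 09:05-11:40, 12:10-14:55, 19:05-19:45 (invert busy blocks within the working day).
Esperanza free: 09:20-09:50, 10:10-13:40, 15:10-16:50, 17:45-19:50.
Vanya free: 09:55-17:00, 17:25-19:40.
Callum free: 09:00-09:40, 12:10-13:20.
Nikolai ∩ Sam: 10:05-11:10, 11:20-11:40, 12:10-14:55, 19:05-19:20.
Nikolai ∩ Sam ∩ Esperanza: 10:10-11:10, 11:20-11:40, 12:10-13:40, 19:05-19:20.
Nikolai ∩ Sam ∩ Esperanza ∩ Vanya: 10:10-11:10, 11:20-11:40, 12:10-13:40, 19:05-19:20.
Nikolai ∩ Sam ∩ Esperanza ∩ Vanya ∩ Callum: 12:10-13:20.
Those are the intersection windows.
The first common window of at least 45 minutes is 12:10-13:20, so the earliest start is 12:10.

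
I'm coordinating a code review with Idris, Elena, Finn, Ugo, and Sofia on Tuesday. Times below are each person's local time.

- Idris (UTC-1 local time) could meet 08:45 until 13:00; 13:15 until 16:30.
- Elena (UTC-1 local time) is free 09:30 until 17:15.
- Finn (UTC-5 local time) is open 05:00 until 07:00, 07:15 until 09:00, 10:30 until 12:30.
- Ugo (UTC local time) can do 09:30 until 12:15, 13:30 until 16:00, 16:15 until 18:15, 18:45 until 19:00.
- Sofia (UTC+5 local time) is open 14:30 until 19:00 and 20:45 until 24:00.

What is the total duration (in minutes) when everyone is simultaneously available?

210

Idris in UTC: 09:45-14:00, 14:15-17:30 (add 1h to convert from UTC-1).
Elena in UTC: 10:30-18:15 (add 1h to convert from UTC-1).
Finn in UTC: 10:00-12:00, 12:15-14:00, 15:30-17:30 (add 5h to convert from UTC-5).
Ugo in UTC: 09:30-12:15, 13:30-16:00, 16:15-18:15, 18:45-19:00.
Sofia in UTC: 09:30-14:00, 15:45-19:00 (subtract 5h to convert from UTC+5).
Idris ∩ Elena: 10:30-14:00, 14:15-17:30.
Idris ∩ Elena ∩ Finn: 10:30-12:00, 12:15-14:00, 15:30-17:30.
Idris ∩ Elena ∩ Finn ∩ Ugo: 10:30-12:00, 13:30-14:00, 15:30-16:00, 16:15-17:30.
Idris ∩ Elena ∩ Finn ∩ Ugo ∩ Sofia: 10:30-12:00, 13:30-14:00, 15:45-16:00, 16:15-17:30.
Summing the common windows: 90 + 30 + 15 + 75 = 210 minutes.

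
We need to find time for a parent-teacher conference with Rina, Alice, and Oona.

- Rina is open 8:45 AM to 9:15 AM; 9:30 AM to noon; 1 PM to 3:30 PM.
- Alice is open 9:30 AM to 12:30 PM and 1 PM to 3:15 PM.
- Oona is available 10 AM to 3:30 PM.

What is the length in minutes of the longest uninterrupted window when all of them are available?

Rina ∩ Alice: 09:30-12:00, 13:00-15:15.
Rina ∩ Alice ∩ Oona: 10:00-12:00, 13:00-15:15.
The longest is 13:00-15:15 at 135 minutes.

135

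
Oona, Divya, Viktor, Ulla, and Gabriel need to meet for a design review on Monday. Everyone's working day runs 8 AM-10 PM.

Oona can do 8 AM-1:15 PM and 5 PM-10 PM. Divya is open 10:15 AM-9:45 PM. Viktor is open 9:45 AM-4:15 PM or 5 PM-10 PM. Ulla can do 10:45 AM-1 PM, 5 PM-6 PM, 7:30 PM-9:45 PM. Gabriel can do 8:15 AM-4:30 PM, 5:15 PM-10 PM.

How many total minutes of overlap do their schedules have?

Oona ∩ Divya: 10:15-13:15, 17:00-21:45.
Oona ∩ Divya ∩ Viktor: 10:15-13:15, 17:00-21:45.
Oona ∩ Divya ∩ Viktor ∩ Ulla: 10:45-13:00, 17:00-18:00, 19:30-21:45.
Oona ∩ Divya ∩ Viktor ∩ Ulla ∩ Gabriel: 10:45-13:00, 17:15-18:00, 19:30-21:45.
Summing the common windows: 135 + 45 + 135 = 315 minutes.

315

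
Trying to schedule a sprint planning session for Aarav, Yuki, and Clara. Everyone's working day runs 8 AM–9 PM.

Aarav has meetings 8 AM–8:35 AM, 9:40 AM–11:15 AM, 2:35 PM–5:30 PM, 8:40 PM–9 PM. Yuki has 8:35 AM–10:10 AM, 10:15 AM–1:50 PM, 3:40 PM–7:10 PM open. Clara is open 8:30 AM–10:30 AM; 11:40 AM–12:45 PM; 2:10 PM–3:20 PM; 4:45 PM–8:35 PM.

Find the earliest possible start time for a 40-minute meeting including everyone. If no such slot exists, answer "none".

08:35

Aarav free: 08:35-09:40, 11:15-14:35, 17:30-20:40 (invert busy blocks within the working day).
Yuki free: 08:35-10:10, 10:15-13:50, 15:40-19:10.
Clara free: 08:30-10:30, 11:40-12:45, 14:10-15:20, 16:45-20:35.
Aarav ∩ Yuki: 08:35-09:40, 11:15-13:50, 17:30-19:10.
Aarav ∩ Yuki ∩ Clara: 08:35-09:40, 11:40-12:45, 17:30-19:10.
Those are the intersection windows.
The first common window of at least 40 minutes is 08:35-09:40, so the earliest start is 08:35.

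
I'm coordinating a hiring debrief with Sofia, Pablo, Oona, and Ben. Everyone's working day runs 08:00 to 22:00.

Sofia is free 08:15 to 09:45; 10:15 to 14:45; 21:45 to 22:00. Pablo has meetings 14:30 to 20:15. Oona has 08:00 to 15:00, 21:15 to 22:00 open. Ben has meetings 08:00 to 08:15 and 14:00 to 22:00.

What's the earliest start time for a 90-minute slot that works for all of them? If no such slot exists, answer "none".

08:15

Sofia free: 08:15-09:45, 10:15-14:45, 21:45-22:00.
Pablo free: 08:00-14:30, 20:15-22:00 (invert busy blocks within the working day).
Oona free: 08:00-15:00, 21:15-22:00.
Ben free: 08:15-14:00 (invert busy blocks within the working day).
Sofia ∩ Pablo: 08:15-09:45, 10:15-14:30, 21:45-22:00.
Sofia ∩ Pablo ∩ Oona: 08:15-09:45, 10:15-14:30, 21:45-22:00.
Sofia ∩ Pablo ∩ Oona ∩ Ben: 08:15-09:45, 10:15-14:00.
The first common window of at least 90 minutes is 08:15-09:45, so the earliest start is 08:15.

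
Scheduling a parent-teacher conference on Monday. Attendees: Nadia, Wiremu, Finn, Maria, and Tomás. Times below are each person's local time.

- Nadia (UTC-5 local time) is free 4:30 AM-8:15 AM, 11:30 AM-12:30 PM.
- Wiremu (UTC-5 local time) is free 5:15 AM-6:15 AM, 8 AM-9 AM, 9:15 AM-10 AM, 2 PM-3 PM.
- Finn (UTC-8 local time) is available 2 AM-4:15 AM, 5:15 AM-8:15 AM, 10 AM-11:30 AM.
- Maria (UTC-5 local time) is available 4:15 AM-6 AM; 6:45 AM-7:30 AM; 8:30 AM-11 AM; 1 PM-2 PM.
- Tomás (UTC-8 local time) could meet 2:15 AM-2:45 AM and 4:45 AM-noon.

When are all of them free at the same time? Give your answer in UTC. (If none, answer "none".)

10:15-10:45

Nadia in UTC: 09:30-13:15, 16:30-17:30 (add 5h to convert from UTC-5).
Wiremu in UTC: 10:15-11:15, 13:00-14:00, 14:15-15:00, 19:00-20:00 (add 5h to convert from UTC-5).
Finn in UTC: 10:00-12:15, 13:15-16:15, 18:00-19:30 (add 8h to convert from UTC-8).
Maria in UTC: 09:15-11:00, 11:45-12:30, 13:30-16:00, 18:00-19:00 (add 5h to convert from UTC-5).
Tomás in UTC: 10:15-10:45, 12:45-20:00 (add 8h to convert from UTC-8).
Nadia ∩ Wiremu: 10:15-11:15, 13:00-13:15.
Nadia ∩ Wiremu ∩ Finn: 10:15-11:15.
Nadia ∩ Wiremu ∩ Finn ∩ Maria: 10:15-11:00.
Nadia ∩ Wiremu ∩ Finn ∩ Maria ∩ Tomás: 10:15-10:45.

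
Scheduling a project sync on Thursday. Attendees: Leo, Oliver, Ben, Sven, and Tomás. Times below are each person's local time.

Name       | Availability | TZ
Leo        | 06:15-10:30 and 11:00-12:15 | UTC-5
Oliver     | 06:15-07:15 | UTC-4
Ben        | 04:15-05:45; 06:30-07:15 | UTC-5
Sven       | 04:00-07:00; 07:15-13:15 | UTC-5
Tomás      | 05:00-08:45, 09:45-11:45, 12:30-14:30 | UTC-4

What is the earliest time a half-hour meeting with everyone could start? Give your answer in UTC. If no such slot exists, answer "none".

Leo in UTC: 11:15-15:30, 16:00-17:15 (add 5h to convert from UTC-5).
Oliver in UTC: 10:15-11:15 (add 4h to convert from UTC-4).
Ben in UTC: 09:15-10:45, 11:30-12:15 (add 5h to convert from UTC-5).
Sven in UTC: 09:00-12:00, 12:15-18:15 (add 5h to convert from UTC-5).
Tomás in UTC: 09:00-12:45, 13:45-15:45, 16:30-18:30 (add 4h to convert from UTC-4).
Leo ∩ Oliver: ∅.
Leo ∩ Oliver ∩ Ben: ∅.
Leo ∩ Oliver ∩ Ben ∩ Sven: ∅.
Leo ∩ Oliver ∩ Ben ∩ Sven ∩ Tomás: ∅.
There is no time when everyone is free.
No common window is at least 30 minutes long.

none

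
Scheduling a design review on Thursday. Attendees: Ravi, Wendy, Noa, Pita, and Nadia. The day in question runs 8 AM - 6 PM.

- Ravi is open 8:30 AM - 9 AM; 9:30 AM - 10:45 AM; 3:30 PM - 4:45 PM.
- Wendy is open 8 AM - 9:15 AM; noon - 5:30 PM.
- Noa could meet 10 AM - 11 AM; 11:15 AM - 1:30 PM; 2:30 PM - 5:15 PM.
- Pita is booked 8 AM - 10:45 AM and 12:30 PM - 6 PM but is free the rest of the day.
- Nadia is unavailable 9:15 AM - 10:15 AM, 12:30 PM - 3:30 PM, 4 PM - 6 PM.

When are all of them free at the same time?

Ravi free: 08:30-09:00, 09:30-10:45, 15:30-16:45.
Wendy free: 08:00-09:15, 12:00-17:30.
Noa free: 10:00-11:00, 11:15-13:30, 14:30-17:15.
Pita free: 10:45-12:30 (invert busy blocks within the working day).
Nadia free: 08:00-09:15, 10:15-12:30, 15:30-16:00 (invert busy blocks within the working day).
Ravi ∩ Wendy: 08:30-09:00, 15:30-16:45.
Ravi ∩ Wendy ∩ Noa: 15:30-16:45.
Ravi ∩ Wendy ∩ Noa ∩ Pita: ∅.
Ravi ∩ Wendy ∩ Noa ∩ Pita ∩ Nadia: ∅.
There is no time when everyone is free.

none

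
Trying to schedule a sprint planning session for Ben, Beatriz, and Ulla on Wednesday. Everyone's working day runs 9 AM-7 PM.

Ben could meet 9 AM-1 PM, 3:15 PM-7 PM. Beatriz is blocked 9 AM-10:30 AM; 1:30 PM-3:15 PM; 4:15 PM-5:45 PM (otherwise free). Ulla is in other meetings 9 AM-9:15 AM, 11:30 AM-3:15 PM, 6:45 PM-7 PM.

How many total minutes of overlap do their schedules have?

Ben free: 09:00-13:00, 15:15-19:00.
Beatriz free: 10:30-13:30, 15:15-16:15, 17:45-19:00 (invert busy blocks within the working day).
Ulla free: 09:15-11:30, 15:15-18:45 (invert busy blocks within the working day).
Ben ∩ Beatriz: 10:30-13:00, 15:15-16:15, 17:45-19:00.
Ben ∩ Beatriz ∩ Ulla: 10:30-11:30, 15:15-16:15, 17:45-18:45.
Summing the common windows: 60 + 60 + 60 = 180 minutes.

180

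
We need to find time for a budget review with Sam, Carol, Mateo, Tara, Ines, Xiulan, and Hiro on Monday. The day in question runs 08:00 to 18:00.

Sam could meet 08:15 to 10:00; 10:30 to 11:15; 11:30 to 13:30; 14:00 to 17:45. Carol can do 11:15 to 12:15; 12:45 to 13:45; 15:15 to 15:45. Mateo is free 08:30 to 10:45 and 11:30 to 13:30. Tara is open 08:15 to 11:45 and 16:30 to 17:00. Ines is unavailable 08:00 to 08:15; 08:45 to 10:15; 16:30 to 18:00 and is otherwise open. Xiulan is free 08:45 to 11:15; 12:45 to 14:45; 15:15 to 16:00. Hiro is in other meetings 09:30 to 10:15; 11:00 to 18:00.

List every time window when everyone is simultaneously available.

none

Sam free: 08:15-10:00, 10:30-11:15, 11:30-13:30, 14:00-17:45.
Carol free: 11:15-12:15, 12:45-13:45, 15:15-15:45.
Mateo free: 08:30-10:45, 11:30-13:30.
Tara free: 08:15-11:45, 16:30-17:00.
Ines free: 08:15-08:45, 10:15-16:30 (invert busy blocks within the working day).
Xiulan free: 08:45-11:15, 12:45-14:45, 15:15-16:00.
Hiro free: 08:00-09:30, 10:15-11:00 (invert busy blocks within the working day).
Sam ∩ Carol: 11:30-12:15, 12:45-13:30, 15:15-15:45.
Sam ∩ Carol ∩ Mateo: 11:30-12:15, 12:45-13:30.
Sam ∩ Carol ∩ Mateo ∩ Tara: 11:30-11:45.
Sam ∩ Carol ∩ Mateo ∩ Tara ∩ Ines: 11:30-11:45.
Sam ∩ Carol ∩ Mateo ∩ Tara ∩ Ines ∩ Xiulan: ∅.
Sam ∩ Carol ∩ Mateo ∩ Tara ∩ Ines ∩ Xiulan ∩ Hiro: ∅.
There is no time when everyone is free.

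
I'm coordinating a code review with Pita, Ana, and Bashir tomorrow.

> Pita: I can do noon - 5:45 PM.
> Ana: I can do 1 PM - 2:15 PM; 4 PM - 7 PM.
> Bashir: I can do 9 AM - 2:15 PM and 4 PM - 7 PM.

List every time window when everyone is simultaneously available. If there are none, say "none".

13:00-14:15, 16:00-17:45

Pita ∩ Ana: 13:00-14:15, 16:00-17:45.
Pita ∩ Ana ∩ Bashir: 13:00-14:15, 16:00-17:45.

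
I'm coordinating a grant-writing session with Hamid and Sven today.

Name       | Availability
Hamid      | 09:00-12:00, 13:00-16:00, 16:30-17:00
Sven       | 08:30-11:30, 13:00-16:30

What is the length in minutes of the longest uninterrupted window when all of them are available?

Hamid ∩ Sven: 09:00-11:30, 13:00-16:00.
So the common availability across everyone is 09:00-11:30, 13:00-16:00.
The longest is 13:00-16:00 at 180 minutes.

180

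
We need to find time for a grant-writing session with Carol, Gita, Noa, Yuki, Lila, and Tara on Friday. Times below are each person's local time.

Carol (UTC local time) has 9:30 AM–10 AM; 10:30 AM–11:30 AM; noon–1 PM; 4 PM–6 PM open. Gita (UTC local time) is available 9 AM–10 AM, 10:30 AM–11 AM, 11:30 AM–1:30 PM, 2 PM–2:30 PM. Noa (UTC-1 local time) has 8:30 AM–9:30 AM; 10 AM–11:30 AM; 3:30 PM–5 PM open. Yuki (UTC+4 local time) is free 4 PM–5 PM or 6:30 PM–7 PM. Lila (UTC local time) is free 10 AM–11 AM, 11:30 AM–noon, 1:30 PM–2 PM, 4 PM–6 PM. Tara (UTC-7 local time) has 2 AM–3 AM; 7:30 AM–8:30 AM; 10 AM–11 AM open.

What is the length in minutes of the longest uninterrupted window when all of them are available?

Carol in UTC: 09:30-10:00, 10:30-11:30, 12:00-13:00, 16:00-18:00.
Gita in UTC: 09:00-10:00, 10:30-11:00, 11:30-13:30, 14:00-14:30.
Noa in UTC: 09:30-10:30, 11:00-12:30, 16:30-18:00 (add 1h to convert from UTC-1).
Yuki in UTC: 12:00-13:00, 14:30-15:00 (subtract 4h to convert from UTC+4).
Lila in UTC: 10:00-11:00, 11:30-12:00, 13:30-14:00, 16:00-18:00.
Tara in UTC: 09:00-10:00, 14:30-15:30, 17:00-18:00 (add 7h to convert from UTC-7).
Carol ∩ Gita: 09:30-10:00, 10:30-11:00, 12:00-13:00.
Carol ∩ Gita ∩ Noa: 09:30-10:00, 12:00-12:30.
Carol ∩ Gita ∩ Noa ∩ Yuki: 12:00-12:30.
Carol ∩ Gita ∩ Noa ∩ Yuki ∩ Lila: ∅.
Carol ∩ Gita ∩ Noa ∩ Yuki ∩ Lila ∩ Tara: ∅.
There is no time when everyone is free.
No common window exists, so the longest block is 0 minutes.

0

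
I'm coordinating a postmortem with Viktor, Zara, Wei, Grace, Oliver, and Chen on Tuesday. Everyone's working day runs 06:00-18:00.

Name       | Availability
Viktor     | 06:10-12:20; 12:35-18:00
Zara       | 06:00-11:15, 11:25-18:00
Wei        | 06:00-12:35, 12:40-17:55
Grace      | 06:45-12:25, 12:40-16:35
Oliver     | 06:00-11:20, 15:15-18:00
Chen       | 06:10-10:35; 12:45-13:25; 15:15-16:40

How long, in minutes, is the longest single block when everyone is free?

230

Viktor ∩ Zara: 06:10-11:15, 11:25-12:20, 12:35-18:00.
Viktor ∩ Zara ∩ Wei: 06:10-11:15, 11:25-12:20, 12:40-17:55.
Viktor ∩ Zara ∩ Wei ∩ Grace: 06:45-11:15, 11:25-12:20, 12:40-16:35.
Viktor ∩ Zara ∩ Wei ∩ Grace ∩ Oliver: 06:45-11:15, 15:15-16:35.
Viktor ∩ Zara ∩ Wei ∩ Grace ∩ Oliver ∩ Chen: 06:45-10:35, 15:15-16:35.
Those are the intersection windows.
The longest is 06:45-10:35 at 230 minutes.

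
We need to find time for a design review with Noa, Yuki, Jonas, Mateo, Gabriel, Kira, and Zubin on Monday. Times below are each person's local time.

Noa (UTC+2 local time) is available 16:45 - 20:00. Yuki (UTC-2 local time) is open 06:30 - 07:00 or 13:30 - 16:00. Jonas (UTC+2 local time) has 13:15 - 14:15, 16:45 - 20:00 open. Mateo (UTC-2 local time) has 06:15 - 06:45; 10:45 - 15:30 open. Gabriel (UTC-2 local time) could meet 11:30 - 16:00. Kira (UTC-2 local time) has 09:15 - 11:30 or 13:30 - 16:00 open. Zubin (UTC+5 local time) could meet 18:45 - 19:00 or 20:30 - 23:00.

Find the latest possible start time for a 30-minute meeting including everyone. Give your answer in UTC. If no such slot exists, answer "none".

17:00

Noa in UTC: 14:45-18:00 (subtract 2h to convert from UTC+2).
Yuki in UTC: 08:30-09:00, 15:30-18:00 (add 2h to convert from UTC-2).
Jonas in UTC: 11:15-12:15, 14:45-18:00 (subtract 2h to convert from UTC+2).
Mateo in UTC: 08:15-08:45, 12:45-17:30 (add 2h to convert from UTC-2).
Gabriel in UTC: 13:30-18:00 (add 2h to convert from UTC-2).
Kira in UTC: 11:15-13:30, 15:30-18:00 (add 2h to convert from UTC-2).
Zubin in UTC: 13:45-14:00, 15:30-18:00 (subtract 5h to convert from UTC+5).
Noa ∩ Yuki: 15:30-18:00.
Noa ∩ Yuki ∩ Jonas: 15:30-18:00.
Noa ∩ Yuki ∩ Jonas ∩ Mateo: 15:30-17:30.
Noa ∩ Yuki ∩ Jonas ∩ Mateo ∩ Gabriel: 15:30-17:30.
Noa ∩ Yuki ∩ Jonas ∩ Mateo ∩ Gabriel ∩ Kira: 15:30-17:30.
Noa ∩ Yuki ∩ Jonas ∩ Mateo ∩ Gabriel ∩ Kira ∩ Zubin: 15:30-17:30.
So the common availability across everyone is 15:30-17:30.
The last common window of at least 30 minutes is 15:30-17:30; a 30-minute meeting can start as late as 17:00 and still end by 17:30.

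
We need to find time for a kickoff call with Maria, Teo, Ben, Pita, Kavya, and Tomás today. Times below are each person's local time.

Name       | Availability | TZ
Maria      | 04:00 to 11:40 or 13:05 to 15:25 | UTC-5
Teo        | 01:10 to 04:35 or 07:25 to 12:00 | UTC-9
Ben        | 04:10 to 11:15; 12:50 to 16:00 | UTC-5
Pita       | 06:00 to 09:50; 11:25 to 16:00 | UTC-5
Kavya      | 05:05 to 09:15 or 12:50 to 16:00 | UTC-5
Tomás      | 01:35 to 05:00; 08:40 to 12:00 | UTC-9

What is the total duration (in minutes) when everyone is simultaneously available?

Maria in UTC: 09:00-16:40, 18:05-20:25 (add 5h to convert from UTC-5).
Teo in UTC: 10:10-13:35, 16:25-21:00 (add 9h to convert from UTC-9).
Ben in UTC: 09:10-16:15, 17:50-21:00 (add 5h to convert from UTC-5).
Pita in UTC: 11:00-14:50, 16:25-21:00 (add 5h to convert from UTC-5).
Kavya in UTC: 10:05-14:15, 17:50-21:00 (add 5h to convert from UTC-5).
Tomás in UTC: 10:35-14:00, 17:40-21:00 (add 9h to convert from UTC-9).
Maria ∩ Teo: 10:10-13:35, 16:25-16:40, 18:05-20:25.
Maria ∩ Teo ∩ Ben: 10:10-13:35, 18:05-20:25.
Maria ∩ Teo ∩ Ben ∩ Pita: 11:00-13:35, 18:05-20:25.
Maria ∩ Teo ∩ Ben ∩ Pita ∩ Kavya: 11:00-13:35, 18:05-20:25.
Maria ∩ Teo ∩ Ben ∩ Pita ∩ Kavya ∩ Tomás: 11:00-13:35, 18:05-20:25.
Summing the common windows: 155 + 140 = 295 minutes.

295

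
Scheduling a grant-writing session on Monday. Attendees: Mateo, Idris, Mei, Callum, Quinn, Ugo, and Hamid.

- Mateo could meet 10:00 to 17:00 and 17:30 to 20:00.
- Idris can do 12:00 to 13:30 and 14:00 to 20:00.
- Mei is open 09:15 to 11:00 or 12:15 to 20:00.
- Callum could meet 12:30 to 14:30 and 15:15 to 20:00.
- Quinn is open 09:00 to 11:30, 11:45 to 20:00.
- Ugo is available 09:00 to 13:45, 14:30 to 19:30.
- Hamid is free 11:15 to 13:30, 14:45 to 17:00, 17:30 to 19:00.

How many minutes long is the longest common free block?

105

Mateo ∩ Idris: 12:00-13:30, 14:00-17:00, 17:30-20:00.
Mateo ∩ Idris ∩ Mei: 12:15-13:30, 14:00-17:00, 17:30-20:00.
Mateo ∩ Idris ∩ Mei ∩ Callum: 12:30-13:30, 14:00-14:30, 15:15-17:00, 17:30-20:00.
Mateo ∩ Idris ∩ Mei ∩ Callum ∩ Quinn: 12:30-13:30, 14:00-14:30, 15:15-17:00, 17:30-20:00.
Mateo ∩ Idris ∩ Mei ∩ Callum ∩ Quinn ∩ Ugo: 12:30-13:30, 15:15-17:00, 17:30-19:30.
Mateo ∩ Idris ∩ Mei ∩ Callum ∩ Quinn ∩ Ugo ∩ Hamid: 12:30-13:30, 15:15-17:00, 17:30-19:00.
So the common availability across everyone is 12:30-13:30, 15:15-17:00, 17:30-19:00.
The longest is 15:15-17:00 at 105 minutes.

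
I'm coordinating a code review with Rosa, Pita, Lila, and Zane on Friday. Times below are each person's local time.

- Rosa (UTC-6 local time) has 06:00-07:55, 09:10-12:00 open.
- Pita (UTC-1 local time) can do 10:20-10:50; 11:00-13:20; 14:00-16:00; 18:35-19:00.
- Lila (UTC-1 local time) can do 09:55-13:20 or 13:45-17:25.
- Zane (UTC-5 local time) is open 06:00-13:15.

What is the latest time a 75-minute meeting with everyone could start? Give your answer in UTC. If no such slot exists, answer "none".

Rosa in UTC: 12:00-13:55, 15:10-18:00 (add 6h to convert from UTC-6).
Pita in UTC: 11:20-11:50, 12:00-14:20, 15:00-17:00, 19:35-20:00 (add 1h to convert from UTC-1).
Lila in UTC: 10:55-14:20, 14:45-18:25 (add 1h to convert from UTC-1).
Zane in UTC: 11:00-18:15 (add 5h to convert from UTC-5).
Rosa ∩ Pita: 12:00-13:55, 15:10-17:00.
Rosa ∩ Pita ∩ Lila: 12:00-13:55, 15:10-17:00.
Rosa ∩ Pita ∩ Lila ∩ Zane: 12:00-13:55, 15:10-17:00.
The last common window of at least 75 minutes is 15:10-17:00; a 75-minute meeting can start as late as 15:45 and still end by 17:00.

15:45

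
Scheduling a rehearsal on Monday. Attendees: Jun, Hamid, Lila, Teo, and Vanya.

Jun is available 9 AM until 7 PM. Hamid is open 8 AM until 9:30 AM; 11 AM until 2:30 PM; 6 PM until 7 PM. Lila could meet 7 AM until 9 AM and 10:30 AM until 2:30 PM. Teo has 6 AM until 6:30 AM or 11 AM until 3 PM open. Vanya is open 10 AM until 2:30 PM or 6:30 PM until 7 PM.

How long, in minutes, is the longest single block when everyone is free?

Jun ∩ Hamid: 09:00-09:30, 11:00-14:30, 18:00-19:00.
Jun ∩ Hamid ∩ Lila: 11:00-14:30.
Jun ∩ Hamid ∩ Lila ∩ Teo: 11:00-14:30.
Jun ∩ Hamid ∩ Lila ∩ Teo ∩ Vanya: 11:00-14:30.
The longest is 11:00-14:30 at 210 minutes.

210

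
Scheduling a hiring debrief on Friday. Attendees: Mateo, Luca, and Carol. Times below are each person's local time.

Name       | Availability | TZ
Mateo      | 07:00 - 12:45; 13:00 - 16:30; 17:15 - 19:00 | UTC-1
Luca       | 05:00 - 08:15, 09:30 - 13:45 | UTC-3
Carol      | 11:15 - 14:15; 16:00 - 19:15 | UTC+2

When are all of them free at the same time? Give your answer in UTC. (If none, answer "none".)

09:15-11:15, 14:00-16:45

Mateo in UTC: 08:00-13:45, 14:00-17:30, 18:15-20:00 (add 1h to convert from UTC-1).
Luca in UTC: 08:00-11:15, 12:30-16:45 (add 3h to convert from UTC-3).
Carol in UTC: 09:15-12:15, 14:00-17:15 (subtract 2h to convert from UTC+2).
Mateo ∩ Luca: 08:00-11:15, 12:30-13:45, 14:00-16:45.
Mateo ∩ Luca ∩ Carol: 09:15-11:15, 14:00-16:45.
So the common availability across everyone is 09:15-11:15, 14:00-16:45.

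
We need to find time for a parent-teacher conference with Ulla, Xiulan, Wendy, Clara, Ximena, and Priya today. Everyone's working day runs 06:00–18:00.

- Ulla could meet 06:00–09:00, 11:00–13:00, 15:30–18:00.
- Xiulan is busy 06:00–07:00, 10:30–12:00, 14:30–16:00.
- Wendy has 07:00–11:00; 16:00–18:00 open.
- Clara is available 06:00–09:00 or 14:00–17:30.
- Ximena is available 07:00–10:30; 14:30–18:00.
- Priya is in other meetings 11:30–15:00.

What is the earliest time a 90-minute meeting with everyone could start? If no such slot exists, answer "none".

Ulla free: 06:00-09:00, 11:00-13:00, 15:30-18:00.
Xiulan free: 07:00-10:30, 12:00-14:30, 16:00-18:00 (invert busy blocks within the working day).
Wendy free: 07:00-11:00, 16:00-18:00.
Clara free: 06:00-09:00, 14:00-17:30.
Ximena free: 07:00-10:30, 14:30-18:00.
Priya free: 06:00-11:30, 15:00-18:00 (invert busy blocks within the working day).
Ulla ∩ Xiulan: 07:00-09:00, 12:00-13:00, 16:00-18:00.
Ulla ∩ Xiulan ∩ Wendy: 07:00-09:00, 16:00-18:00.
Ulla ∩ Xiulan ∩ Wendy ∩ Clara: 07:00-09:00, 16:00-17:30.
Ulla ∩ Xiulan ∩ Wendy ∩ Clara ∩ Ximena: 07:00-09:00, 16:00-17:30.
Ulla ∩ Xiulan ∩ Wendy ∩ Clara ∩ Ximena ∩ Priya: 07:00-09:00, 16:00-17:30.
The first common window of at least 90 minutes is 07:00-09:00, so the earliest start is 07:00.

07:00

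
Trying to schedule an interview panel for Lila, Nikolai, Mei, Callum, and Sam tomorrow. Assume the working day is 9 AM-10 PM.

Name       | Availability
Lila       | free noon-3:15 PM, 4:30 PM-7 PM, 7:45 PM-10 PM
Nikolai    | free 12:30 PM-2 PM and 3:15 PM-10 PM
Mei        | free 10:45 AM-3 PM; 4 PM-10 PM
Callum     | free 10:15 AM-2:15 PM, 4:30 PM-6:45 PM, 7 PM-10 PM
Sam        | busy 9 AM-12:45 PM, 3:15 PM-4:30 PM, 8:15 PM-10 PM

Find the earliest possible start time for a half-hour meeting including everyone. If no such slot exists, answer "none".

12:45

Lila free: 12:00-15:15, 16:30-19:00, 19:45-22:00.
Nikolai free: 12:30-14:00, 15:15-22:00.
Mei free: 10:45-15:00, 16:00-22:00.
Callum free: 10:15-14:15, 16:30-18:45, 19:00-22:00.
Sam free: 12:45-15:15, 16:30-20:15 (invert busy blocks within the working day).
Lila ∩ Nikolai: 12:30-14:00, 16:30-19:00, 19:45-22:00.
Lila ∩ Nikolai ∩ Mei: 12:30-14:00, 16:30-19:00, 19:45-22:00.
Lila ∩ Nikolai ∩ Mei ∩ Callum: 12:30-14:00, 16:30-18:45, 19:45-22:00.
Lila ∩ Nikolai ∩ Mei ∩ Callum ∩ Sam: 12:45-14:00, 16:30-18:45, 19:45-20:15.
The first common window of at least 30 minutes is 12:45-14:00, so the earliest start is 12:45.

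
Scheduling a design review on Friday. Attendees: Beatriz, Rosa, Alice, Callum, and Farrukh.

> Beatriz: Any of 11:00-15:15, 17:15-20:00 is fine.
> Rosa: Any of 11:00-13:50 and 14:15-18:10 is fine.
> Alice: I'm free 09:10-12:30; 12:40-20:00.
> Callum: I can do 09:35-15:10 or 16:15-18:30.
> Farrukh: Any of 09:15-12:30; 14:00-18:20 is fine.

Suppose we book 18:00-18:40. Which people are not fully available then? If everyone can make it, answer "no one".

Callum, Farrukh, Rosa

Beatriz: free for 18:00-18:40. Rosa: not fully free for 18:00-18:40. Alice: free for 18:00-18:40. Callum: not fully free for 18:00-18:40. Farrukh: not fully free for 18:00-18:40.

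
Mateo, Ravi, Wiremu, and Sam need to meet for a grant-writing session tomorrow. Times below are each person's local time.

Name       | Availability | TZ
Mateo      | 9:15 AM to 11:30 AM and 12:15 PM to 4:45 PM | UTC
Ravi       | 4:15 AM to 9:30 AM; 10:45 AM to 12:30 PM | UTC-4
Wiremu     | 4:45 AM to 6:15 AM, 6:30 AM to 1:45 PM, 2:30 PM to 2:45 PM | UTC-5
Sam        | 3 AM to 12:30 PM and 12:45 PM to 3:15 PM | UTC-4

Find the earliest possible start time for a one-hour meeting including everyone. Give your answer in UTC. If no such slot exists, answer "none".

09:45

Mateo in UTC: 09:15-11:30, 12:15-16:45.
Ravi in UTC: 08:15-13:30, 14:45-16:30 (add 4h to convert from UTC-4).
Wiremu in UTC: 09:45-11:15, 11:30-18:45, 19:30-19:45 (add 5h to convert from UTC-5).
Sam in UTC: 07:00-16:30, 16:45-19:15 (add 4h to convert from UTC-4).
Mateo ∩ Ravi: 09:15-11:30, 12:15-13:30, 14:45-16:30.
Mateo ∩ Ravi ∩ Wiremu: 09:45-11:15, 12:15-13:30, 14:45-16:30.
Mateo ∩ Ravi ∩ Wiremu ∩ Sam: 09:45-11:15, 12:15-13:30, 14:45-16:30.
Those are the intersection windows.
The first common window of at least 60 minutes is 09:45-11:15, so the earliest start is 09:45.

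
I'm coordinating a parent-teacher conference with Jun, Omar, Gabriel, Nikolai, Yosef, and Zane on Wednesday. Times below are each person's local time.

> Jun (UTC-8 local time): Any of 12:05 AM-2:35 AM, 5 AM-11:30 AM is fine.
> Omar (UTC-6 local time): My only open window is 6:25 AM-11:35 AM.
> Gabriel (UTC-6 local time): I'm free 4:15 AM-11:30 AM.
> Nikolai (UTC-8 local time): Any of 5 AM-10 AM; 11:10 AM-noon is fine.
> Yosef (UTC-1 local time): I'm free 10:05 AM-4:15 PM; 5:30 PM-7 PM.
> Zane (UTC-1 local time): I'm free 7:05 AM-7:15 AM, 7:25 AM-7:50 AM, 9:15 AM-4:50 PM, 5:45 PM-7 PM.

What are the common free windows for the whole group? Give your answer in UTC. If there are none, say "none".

Jun in UTC: 08:05-10:35, 13:00-19:30 (add 8h to convert from UTC-8).
Omar in UTC: 12:25-17:35 (add 6h to convert from UTC-6).
Gabriel in UTC: 10:15-17:30 (add 6h to convert from UTC-6).
Nikolai in UTC: 13:00-18:00, 19:10-20:00 (add 8h to convert from UTC-8).
Yosef in UTC: 11:05-17:15, 18:30-20:00 (add 1h to convert from UTC-1).
Zane in UTC: 08:05-08:15, 08:25-08:50, 10:15-17:50, 18:45-20:00 (add 1h to convert from UTC-1).
Jun ∩ Omar: 13:00-17:35.
Jun ∩ Omar ∩ Gabriel: 13:00-17:30.
Jun ∩ Omar ∩ Gabriel ∩ Nikolai: 13:00-17:30.
Jun ∩ Omar ∩ Gabriel ∩ Nikolai ∩ Yosef: 13:00-17:15.
Jun ∩ Omar ∩ Gabriel ∩ Nikolai ∩ Yosef ∩ Zane: 13:00-17:15.

13:00-17:15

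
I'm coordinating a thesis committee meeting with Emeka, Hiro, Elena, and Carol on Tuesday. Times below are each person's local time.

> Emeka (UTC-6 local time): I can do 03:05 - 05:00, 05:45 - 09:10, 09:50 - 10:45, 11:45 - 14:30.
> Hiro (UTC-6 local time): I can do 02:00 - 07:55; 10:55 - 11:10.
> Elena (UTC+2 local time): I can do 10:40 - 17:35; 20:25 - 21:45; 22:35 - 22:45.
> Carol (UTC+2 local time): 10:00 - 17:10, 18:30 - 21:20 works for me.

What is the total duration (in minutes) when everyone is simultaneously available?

Emeka in UTC: 09:05-11:00, 11:45-15:10, 15:50-16:45, 17:45-20:30 (add 6h to convert from UTC-6).
Hiro in UTC: 08:00-13:55, 16:55-17:10 (add 6h to convert from UTC-6).
Elena in UTC: 08:40-15:35, 18:25-19:45, 20:35-20:45 (subtract 2h to convert from UTC+2).
Carol in UTC: 08:00-15:10, 16:30-19:20 (subtract 2h to convert from UTC+2).
Emeka ∩ Hiro: 09:05-11:00, 11:45-13:55.
Emeka ∩ Hiro ∩ Elena: 09:05-11:00, 11:45-13:55.
Emeka ∩ Hiro ∩ Elena ∩ Carol: 09:05-11:00, 11:45-13:55.
Summing the common windows: 115 + 130 = 245 minutes.

245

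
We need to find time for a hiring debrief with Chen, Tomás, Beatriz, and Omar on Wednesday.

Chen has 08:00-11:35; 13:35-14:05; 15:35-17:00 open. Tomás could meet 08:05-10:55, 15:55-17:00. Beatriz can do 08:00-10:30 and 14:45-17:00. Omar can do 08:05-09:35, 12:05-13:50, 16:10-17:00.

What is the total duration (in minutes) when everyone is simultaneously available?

140

Chen ∩ Tomás: 08:05-10:55, 15:55-17:00.
Chen ∩ Tomás ∩ Beatriz: 08:05-10:30, 15:55-17:00.
Chen ∩ Tomás ∩ Beatriz ∩ Omar: 08:05-09:35, 16:10-17:00.
Summing the common windows: 90 + 50 = 140 minutes.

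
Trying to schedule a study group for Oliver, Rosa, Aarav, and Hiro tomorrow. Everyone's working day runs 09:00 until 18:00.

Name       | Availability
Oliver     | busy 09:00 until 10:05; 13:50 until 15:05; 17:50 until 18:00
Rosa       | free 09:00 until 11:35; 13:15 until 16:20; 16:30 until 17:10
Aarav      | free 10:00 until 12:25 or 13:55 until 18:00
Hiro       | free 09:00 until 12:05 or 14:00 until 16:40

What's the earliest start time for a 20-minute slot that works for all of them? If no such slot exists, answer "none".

10:05

Oliver free: 10:05-13:50, 15:05-17:50 (invert busy blocks within the working day).
Rosa free: 09:00-11:35, 13:15-16:20, 16:30-17:10.
Aarav free: 10:00-12:25, 13:55-18:00.
Hiro free: 09:00-12:05, 14:00-16:40.
Oliver ∩ Rosa: 10:05-11:35, 13:15-13:50, 15:05-16:20, 16:30-17:10.
Oliver ∩ Rosa ∩ Aarav: 10:05-11:35, 15:05-16:20, 16:30-17:10.
Oliver ∩ Rosa ∩ Aarav ∩ Hiro: 10:05-11:35, 15:05-16:20, 16:30-16:40.
So the common availability across everyone is 10:05-11:35, 15:05-16:20, 16:30-16:40.
The first common window of at least 20 minutes is 10:05-11:35, so the earliest start is 10:05.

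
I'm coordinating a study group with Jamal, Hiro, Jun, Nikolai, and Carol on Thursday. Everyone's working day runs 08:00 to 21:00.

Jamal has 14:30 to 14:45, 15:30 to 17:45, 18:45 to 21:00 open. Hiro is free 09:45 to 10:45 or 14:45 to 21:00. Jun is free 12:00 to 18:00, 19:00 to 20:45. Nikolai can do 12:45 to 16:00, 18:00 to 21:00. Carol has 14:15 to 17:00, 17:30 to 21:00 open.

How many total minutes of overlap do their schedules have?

135

Jamal ∩ Hiro: 15:30-17:45, 18:45-21:00.
Jamal ∩ Hiro ∩ Jun: 15:30-17:45, 19:00-20:45.
Jamal ∩ Hiro ∩ Jun ∩ Nikolai: 15:30-16:00, 19:00-20:45.
Jamal ∩ Hiro ∩ Jun ∩ Nikolai ∩ Carol: 15:30-16:00, 19:00-20:45.
Summing the common windows: 30 + 105 = 135 minutes.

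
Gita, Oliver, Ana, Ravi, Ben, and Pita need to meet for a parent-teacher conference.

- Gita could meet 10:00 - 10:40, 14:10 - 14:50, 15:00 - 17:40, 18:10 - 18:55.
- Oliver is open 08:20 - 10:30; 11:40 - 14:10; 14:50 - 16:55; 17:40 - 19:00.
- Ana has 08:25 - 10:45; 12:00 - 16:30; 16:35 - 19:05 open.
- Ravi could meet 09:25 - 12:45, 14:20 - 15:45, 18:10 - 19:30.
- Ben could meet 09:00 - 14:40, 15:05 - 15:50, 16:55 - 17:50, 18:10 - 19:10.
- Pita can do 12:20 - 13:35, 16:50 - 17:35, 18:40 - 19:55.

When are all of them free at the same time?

18:40-18:55

Gita ∩ Oliver: 10:00-10:30, 15:00-16:55, 18:10-18:55.
Gita ∩ Oliver ∩ Ana: 10:00-10:30, 15:00-16:30, 16:35-16:55, 18:10-18:55.
Gita ∩ Oliver ∩ Ana ∩ Ravi: 10:00-10:30, 15:00-15:45, 18:10-18:55.
Gita ∩ Oliver ∩ Ana ∩ Ravi ∩ Ben: 10:00-10:30, 15:05-15:45, 18:10-18:55.
Gita ∩ Oliver ∩ Ana ∩ Ravi ∩ Ben ∩ Pita: 18:40-18:55.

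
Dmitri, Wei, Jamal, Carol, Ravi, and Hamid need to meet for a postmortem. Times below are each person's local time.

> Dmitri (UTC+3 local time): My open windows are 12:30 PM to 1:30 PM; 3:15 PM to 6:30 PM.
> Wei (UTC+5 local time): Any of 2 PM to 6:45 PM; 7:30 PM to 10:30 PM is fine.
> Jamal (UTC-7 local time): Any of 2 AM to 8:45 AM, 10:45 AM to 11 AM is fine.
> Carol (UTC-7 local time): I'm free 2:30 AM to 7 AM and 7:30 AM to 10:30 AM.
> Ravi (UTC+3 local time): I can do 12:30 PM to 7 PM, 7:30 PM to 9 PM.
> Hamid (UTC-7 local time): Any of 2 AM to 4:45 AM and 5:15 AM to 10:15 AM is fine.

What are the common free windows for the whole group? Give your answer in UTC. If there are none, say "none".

09:30-10:30, 12:15-13:45, 14:30-15:30

Dmitri in UTC: 09:30-10:30, 12:15-15:30 (subtract 3h to convert from UTC+3).
Wei in UTC: 09:00-13:45, 14:30-17:30 (subtract 5h to convert from UTC+5).
Jamal in UTC: 09:00-15:45, 17:45-18:00 (add 7h to convert from UTC-7).
Carol in UTC: 09:30-14:00, 14:30-17:30 (add 7h to convert from UTC-7).
Ravi in UTC: 09:30-16:00, 16:30-18:00 (subtract 3h to convert from UTC+3).
Hamid in UTC: 09:00-11:45, 12:15-17:15 (add 7h to convert from UTC-7).
Dmitri ∩ Wei: 09:30-10:30, 12:15-13:45, 14:30-15:30.
Dmitri ∩ Wei ∩ Jamal: 09:30-10:30, 12:15-13:45, 14:30-15:30.
Dmitri ∩ Wei ∩ Jamal ∩ Carol: 09:30-10:30, 12:15-13:45, 14:30-15:30.
Dmitri ∩ Wei ∩ Jamal ∩ Carol ∩ Ravi: 09:30-10:30, 12:15-13:45, 14:30-15:30.
Dmitri ∩ Wei ∩ Jamal ∩ Carol ∩ Ravi ∩ Hamid: 09:30-10:30, 12:15-13:45, 14:30-15:30.
So the common availability across everyone is 09:30-10:30, 12:15-13:45, 14:30-15:30.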